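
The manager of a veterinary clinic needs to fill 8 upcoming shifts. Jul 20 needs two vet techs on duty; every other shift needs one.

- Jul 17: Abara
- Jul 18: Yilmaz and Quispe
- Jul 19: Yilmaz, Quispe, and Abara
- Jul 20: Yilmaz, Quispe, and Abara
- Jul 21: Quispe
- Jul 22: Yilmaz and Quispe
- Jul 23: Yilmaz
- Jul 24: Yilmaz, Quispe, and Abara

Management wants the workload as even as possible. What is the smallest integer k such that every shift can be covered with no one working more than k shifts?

3

With 3 vet techs and 9 worker-slots to fill, someone must work at least ⌈9/3⌉ = 3 shifts, so k ≥ 3.
k = 3 works: Jul 17→Abara, Jul 18→Yilmaz, Jul 19→Quispe, Jul 20→Quispe+Abara, Jul 21→Quispe, Jul 22→Yilmaz, Jul 23→Yilmaz, Jul 24→Abara.
Loads: Yilmaz 3, Quispe 3, Abara 3 — all ≤ 3.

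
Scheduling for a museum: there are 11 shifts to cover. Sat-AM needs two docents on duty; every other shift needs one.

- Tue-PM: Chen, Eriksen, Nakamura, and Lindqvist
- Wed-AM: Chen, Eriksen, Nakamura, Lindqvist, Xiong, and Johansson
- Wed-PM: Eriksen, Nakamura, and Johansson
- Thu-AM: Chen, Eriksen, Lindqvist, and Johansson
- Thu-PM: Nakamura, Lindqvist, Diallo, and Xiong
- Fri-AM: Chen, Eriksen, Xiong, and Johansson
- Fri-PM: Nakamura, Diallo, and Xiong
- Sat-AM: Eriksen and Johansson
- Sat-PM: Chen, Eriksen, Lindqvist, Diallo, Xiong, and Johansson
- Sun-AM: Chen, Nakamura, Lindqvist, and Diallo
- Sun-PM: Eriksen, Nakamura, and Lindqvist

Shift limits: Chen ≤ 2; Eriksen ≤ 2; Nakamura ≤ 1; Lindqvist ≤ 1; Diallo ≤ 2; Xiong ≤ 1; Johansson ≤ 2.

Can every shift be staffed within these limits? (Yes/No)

Total capacity is 2+2+1+1+2+1+2 = 11 but 12 worker-slots are needed — infeasible.

No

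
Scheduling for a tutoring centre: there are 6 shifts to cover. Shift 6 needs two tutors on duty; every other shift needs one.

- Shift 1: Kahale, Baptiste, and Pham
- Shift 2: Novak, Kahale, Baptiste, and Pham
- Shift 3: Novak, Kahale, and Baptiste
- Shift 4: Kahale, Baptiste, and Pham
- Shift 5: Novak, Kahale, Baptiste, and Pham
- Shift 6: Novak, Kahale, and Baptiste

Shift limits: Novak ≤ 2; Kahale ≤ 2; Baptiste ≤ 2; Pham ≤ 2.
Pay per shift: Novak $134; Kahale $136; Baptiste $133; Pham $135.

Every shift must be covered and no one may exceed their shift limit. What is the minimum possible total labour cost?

$940

Picking the cheapest available tutor for each shift independently would cost $932, but that ignores the shift limits.
An optimal schedule: Shift 1→Baptiste, Shift 2→Novak, Shift 3→Baptiste, Shift 4→Pham, Shift 5→Pham, Shift 6→Novak+Kahale.
Total: 133 + 134 + 133 + 135 + 135 + 134 + 136 = $940.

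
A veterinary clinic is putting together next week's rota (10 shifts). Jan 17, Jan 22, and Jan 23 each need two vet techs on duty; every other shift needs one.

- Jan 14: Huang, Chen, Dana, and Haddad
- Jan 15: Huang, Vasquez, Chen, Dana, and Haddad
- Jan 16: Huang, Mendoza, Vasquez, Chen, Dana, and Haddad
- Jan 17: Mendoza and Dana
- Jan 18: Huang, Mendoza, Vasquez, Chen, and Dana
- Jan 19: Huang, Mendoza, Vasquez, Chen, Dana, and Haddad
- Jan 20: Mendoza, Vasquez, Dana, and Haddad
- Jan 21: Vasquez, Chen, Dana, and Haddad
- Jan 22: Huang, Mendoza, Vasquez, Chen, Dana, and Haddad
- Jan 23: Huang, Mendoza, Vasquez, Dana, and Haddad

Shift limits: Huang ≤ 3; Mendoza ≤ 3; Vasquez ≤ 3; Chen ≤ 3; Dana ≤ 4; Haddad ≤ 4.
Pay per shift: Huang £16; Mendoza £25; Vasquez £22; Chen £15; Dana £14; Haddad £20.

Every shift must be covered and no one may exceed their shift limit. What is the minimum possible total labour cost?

£214

Jan 17 can only be covered by Mendoza and Dana, so that assignment is forced.
Picking the cheapest available vet tech for each shift independently would cost £196, but that ignores the shift limits.
An optimal schedule: Jan 14→Dana, Jan 15→Chen, Jan 16→Chen, Jan 17→Dana+Mendoza, Jan 18→Chen, Jan 19→Huang, Jan 20→Dana, Jan 21→Dana, Jan 22→Huang+Haddad, Jan 23→Huang+Haddad.
Total: 14 + 15 + 15 + 14 + 25 + 15 + 16 + 14 + 14 + 16 + 20 + 16 + 20 = £214.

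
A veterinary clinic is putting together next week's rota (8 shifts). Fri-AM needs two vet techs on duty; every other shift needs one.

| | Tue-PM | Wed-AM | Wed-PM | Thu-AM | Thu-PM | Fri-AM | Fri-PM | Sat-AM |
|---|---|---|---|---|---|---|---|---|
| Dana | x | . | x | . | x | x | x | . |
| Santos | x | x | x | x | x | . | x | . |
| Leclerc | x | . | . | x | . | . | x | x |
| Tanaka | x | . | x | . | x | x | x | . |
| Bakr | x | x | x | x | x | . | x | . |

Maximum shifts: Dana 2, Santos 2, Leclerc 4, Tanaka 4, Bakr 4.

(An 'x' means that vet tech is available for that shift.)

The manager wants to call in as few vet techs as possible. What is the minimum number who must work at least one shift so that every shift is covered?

9 slots to fill and no one can take more than 4, so at least ⌈9/4⌉ = 3 vet techs are needed.
Shifts {Wed-AM, Fri-AM, Sat-AM} need 4 slots, but among the vet techs available for them (Dana, Santos, Leclerc, Tanaka, and Bakr) any 3 together supply at most 3. So 3 vet techs are not enough.
Dana, Santos, Leclerc, and Tanaka alone can cover everything: Tue-PM→Leclerc, Wed-AM→Santos, Wed-PM→Dana, Thu-AM→Santos, Thu-PM→Tanaka, Fri-AM→Dana+Tanaka, Fri-PM→Leclerc, Sat-AM→Leclerc.

4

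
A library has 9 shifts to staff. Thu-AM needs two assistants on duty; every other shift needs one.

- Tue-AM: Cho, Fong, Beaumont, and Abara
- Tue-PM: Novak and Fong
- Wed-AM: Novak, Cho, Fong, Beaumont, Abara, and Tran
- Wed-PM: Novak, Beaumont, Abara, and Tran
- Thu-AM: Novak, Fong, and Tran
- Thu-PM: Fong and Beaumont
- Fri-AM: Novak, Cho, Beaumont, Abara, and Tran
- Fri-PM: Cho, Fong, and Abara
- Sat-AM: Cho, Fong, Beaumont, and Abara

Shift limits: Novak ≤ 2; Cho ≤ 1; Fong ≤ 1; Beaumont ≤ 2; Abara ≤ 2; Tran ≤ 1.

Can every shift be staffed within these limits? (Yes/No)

No

Total capacity is 2+1+1+2+2+1 = 9 but 10 worker-slots are needed — infeasible.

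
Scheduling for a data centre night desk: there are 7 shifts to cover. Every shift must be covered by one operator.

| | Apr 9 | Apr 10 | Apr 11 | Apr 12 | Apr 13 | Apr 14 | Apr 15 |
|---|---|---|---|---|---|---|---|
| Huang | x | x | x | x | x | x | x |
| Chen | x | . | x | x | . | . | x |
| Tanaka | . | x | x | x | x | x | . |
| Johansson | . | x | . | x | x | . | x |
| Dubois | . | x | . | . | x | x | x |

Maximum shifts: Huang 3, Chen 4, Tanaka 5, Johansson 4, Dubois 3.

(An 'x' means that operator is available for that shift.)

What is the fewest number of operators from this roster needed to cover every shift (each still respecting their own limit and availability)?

2

7 slots to fill and no one can take more than 5, so at least ⌈7/5⌉ = 2 operators are needed.
Huang and Chen alone can cover everything: Apr 9→Chen, Apr 10→Huang, Apr 11→Chen, Apr 12→Chen, Apr 13→Huang, Apr 14→Huang, Apr 15→Chen.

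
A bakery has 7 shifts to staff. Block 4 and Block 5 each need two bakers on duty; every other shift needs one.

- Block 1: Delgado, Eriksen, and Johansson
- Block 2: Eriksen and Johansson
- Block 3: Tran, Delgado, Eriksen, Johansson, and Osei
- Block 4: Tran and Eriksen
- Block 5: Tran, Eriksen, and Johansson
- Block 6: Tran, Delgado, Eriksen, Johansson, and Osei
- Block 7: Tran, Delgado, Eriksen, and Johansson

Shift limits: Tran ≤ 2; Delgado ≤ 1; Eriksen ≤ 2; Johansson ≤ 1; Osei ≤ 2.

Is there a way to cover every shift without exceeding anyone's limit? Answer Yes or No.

Shifts {Block 1, Block 2, Block 4, Block 5, Block 7} need 7 worker-slots in total, but the bakers available for any of those shifts (Tran, Delgado, Eriksen, and Johansson) can supply at most 6 among them. So no valid schedule exists.

No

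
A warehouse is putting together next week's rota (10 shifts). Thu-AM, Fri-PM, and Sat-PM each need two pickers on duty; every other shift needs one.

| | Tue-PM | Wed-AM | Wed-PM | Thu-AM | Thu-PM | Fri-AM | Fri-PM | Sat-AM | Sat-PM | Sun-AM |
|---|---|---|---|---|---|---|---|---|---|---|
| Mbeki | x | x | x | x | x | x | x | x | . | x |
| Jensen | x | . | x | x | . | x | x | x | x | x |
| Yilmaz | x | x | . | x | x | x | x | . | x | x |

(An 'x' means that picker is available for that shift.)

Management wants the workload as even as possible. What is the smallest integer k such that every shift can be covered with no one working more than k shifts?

With 3 pickers and 13 worker-slots to fill, someone must work at least ⌈13/3⌉ = 5 shifts, so k ≥ 5.
k = 5 works: Tue-PM→Mbeki, Wed-AM→Mbeki, Wed-PM→Mbeki, Thu-AM→Jensen+Yilmaz, Thu-PM→Mbeki, Fri-AM→Jensen, Fri-PM→Jensen+Yilmaz, Sat-AM→Mbeki, Sat-PM→Jensen+Yilmaz, Sun-AM→Jensen.
Loads: Mbeki 5, Jensen 5, Yilmaz 3 — all ≤ 5.

5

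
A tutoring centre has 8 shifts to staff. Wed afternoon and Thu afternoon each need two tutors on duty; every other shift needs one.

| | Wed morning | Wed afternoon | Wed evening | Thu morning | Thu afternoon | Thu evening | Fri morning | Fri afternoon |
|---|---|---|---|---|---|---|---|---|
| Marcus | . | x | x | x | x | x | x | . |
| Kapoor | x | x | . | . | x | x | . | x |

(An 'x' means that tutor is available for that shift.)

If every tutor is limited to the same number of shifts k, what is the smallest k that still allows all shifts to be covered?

5

With 2 tutors and 10 worker-slots to fill, someone must work at least ⌈10/2⌉ = 5 shifts, so k ≥ 5.
k = 5 works: Wed morning→Kapoor, Wed afternoon→Marcus+Kapoor, Wed evening→Marcus, Thu morning→Marcus, Thu afternoon→Marcus+Kapoor, Thu evening→Kapoor, Fri morning→Marcus, Fri afternoon→Kapoor.
Loads: Marcus 5, Kapoor 5 — all ≤ 5.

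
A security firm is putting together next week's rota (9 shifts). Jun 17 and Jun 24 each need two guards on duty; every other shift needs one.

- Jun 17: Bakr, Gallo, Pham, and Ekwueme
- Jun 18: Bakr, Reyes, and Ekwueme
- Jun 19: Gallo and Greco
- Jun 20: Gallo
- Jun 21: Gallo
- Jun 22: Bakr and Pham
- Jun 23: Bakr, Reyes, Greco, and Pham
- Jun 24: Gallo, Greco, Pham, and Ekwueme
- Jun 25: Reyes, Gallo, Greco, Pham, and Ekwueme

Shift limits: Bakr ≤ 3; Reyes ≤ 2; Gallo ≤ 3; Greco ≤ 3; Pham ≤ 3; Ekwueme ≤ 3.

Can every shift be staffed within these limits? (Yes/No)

Yes

Jun 20 can only be covered by Gallo, so that assignment is forced.
Jun 21 can only be covered by Gallo, so that assignment is forced.
One valid schedule: Jun 17→Pham+Ekwueme, Jun 18→Bakr, Jun 19→Gallo, Jun 20→Gallo, Jun 21→Gallo, Jun 22→Bakr, Jun 23→Bakr, Jun 24→Greco+Pham, Jun 25→Reyes.
Loads: Bakr 3/3, Reyes 1/2, Gallo 3/3, Greco 1/3, Pham 2/3, Ekwueme 1/3 — all within limits.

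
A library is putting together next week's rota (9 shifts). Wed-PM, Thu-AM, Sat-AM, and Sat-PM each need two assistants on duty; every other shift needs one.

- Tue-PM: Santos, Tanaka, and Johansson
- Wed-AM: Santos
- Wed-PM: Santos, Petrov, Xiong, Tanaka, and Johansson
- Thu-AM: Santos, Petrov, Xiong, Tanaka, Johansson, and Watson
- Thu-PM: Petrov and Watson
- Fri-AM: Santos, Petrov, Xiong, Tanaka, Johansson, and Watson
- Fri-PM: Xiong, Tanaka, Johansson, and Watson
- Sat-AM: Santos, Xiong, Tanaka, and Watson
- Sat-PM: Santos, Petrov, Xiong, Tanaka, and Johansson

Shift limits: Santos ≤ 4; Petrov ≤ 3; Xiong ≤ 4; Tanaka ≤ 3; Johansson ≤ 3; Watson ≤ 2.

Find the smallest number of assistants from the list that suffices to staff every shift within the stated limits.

4

13 slots to fill and no one can take more than 4, so at least ⌈13/4⌉ = 4 assistants are needed.
Santos, Petrov, Xiong, and Tanaka alone can cover everything: Tue-PM→Santos, Wed-AM→Santos, Wed-PM→Petrov+Xiong, Thu-AM→Petrov+Tanaka, Thu-PM→Petrov, Fri-AM→Santos, Fri-PM→Xiong, Sat-AM→Santos+Xiong, Sat-PM→Xiong+Tanaka.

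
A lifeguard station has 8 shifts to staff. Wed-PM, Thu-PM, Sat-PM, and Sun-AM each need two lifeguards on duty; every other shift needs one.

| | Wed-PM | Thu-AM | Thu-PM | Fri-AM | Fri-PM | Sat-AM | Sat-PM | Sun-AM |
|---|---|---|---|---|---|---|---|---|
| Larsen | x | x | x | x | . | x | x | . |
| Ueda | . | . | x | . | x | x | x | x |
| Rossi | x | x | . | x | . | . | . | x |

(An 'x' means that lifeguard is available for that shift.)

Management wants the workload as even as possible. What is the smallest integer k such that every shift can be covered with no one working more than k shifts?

With 3 lifeguards and 12 worker-slots to fill, someone must work at least ⌈12/3⌉ = 4 shifts, so k ≥ 4.
k = 4 works: Wed-PM→Larsen+Rossi, Thu-AM→Rossi, Thu-PM→Larsen+Ueda, Fri-AM→Rossi, Fri-PM→Ueda, Sat-AM→Larsen, Sat-PM→Larsen+Ueda, Sun-AM→Ueda+Rossi.
Loads: Larsen 4, Ueda 4, Rossi 4 — all ≤ 4.

4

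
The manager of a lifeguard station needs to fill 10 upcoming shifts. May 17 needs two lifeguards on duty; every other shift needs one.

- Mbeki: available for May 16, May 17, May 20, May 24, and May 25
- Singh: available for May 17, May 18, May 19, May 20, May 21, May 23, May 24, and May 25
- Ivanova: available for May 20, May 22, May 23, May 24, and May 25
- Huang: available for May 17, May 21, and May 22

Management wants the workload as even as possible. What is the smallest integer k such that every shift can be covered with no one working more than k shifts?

With 4 lifeguards and 11 worker-slots to fill, someone must work at least ⌈11/4⌉ = 3 shifts, so k ≥ 3.
k = 3 works: May 16→Mbeki, May 17→Mbeki+Huang, May 18→Singh, May 19→Singh, May 20→Mbeki, May 21→Singh, May 22→Huang, May 23→Ivanova, May 24→Ivanova, May 25→Ivanova.
Loads: Mbeki 3, Singh 3, Ivanova 3, Huang 2 — all ≤ 3.

3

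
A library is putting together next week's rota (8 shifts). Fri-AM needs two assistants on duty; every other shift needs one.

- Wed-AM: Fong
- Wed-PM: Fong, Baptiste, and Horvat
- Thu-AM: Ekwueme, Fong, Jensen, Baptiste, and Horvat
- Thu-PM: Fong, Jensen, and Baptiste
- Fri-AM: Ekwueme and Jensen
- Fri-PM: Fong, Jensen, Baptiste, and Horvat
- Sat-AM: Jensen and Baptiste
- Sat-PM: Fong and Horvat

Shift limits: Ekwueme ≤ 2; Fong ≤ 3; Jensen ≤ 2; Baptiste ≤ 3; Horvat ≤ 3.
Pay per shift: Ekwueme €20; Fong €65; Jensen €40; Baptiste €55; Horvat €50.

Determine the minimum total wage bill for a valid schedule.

Wed-AM can only be covered by Fong, so that assignment is forced.
Fri-AM can only be covered by Ekwueme and Jensen, so that assignment is forced.
Picking the cheapest available assistant for each shift independently would cost €365, but that ignores the shift limits.
An optimal schedule: Wed-AM→Fong, Wed-PM→Horvat, Thu-AM→Ekwueme, Thu-PM→Baptiste, Fri-AM→Ekwueme+Jensen, Fri-PM→Horvat, Sat-AM→Jensen, Sat-PM→Horvat.
Total: 65 + 50 + 20 + 55 + 20 + 40 + 50 + 40 + 50 = €390.

€390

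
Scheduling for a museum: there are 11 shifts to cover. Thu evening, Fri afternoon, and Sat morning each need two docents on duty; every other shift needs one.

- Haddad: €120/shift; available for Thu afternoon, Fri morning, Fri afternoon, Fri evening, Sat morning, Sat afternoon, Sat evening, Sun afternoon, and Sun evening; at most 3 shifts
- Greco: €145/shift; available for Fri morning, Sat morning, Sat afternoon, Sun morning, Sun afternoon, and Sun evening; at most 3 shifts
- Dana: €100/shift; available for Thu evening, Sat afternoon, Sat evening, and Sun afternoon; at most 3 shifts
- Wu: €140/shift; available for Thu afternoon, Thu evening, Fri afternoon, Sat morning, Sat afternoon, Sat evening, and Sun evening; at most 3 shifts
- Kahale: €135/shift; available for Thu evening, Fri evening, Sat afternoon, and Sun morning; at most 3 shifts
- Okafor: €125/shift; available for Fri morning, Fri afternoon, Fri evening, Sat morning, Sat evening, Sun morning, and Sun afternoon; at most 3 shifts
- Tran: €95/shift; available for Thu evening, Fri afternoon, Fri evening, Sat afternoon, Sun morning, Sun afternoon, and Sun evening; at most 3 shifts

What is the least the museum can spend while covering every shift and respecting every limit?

Picking the cheapest available docent for each shift independently would cost €1470, but that ignores the shift limits.
An optimal schedule: Thu afternoon→Haddad, Thu evening→Dana+Kahale, Fri morning→Haddad, Fri afternoon→Tran+Okafor, Fri evening→Tran, Sat morning→Haddad+Okafor, Sat afternoon→Kahale, Sat evening→Dana, Sun morning→Okafor, Sun afternoon→Dana, Sun evening→Tran.
Total: 120 + 100 + 135 + 120 + 95 + 125 + 95 + 120 + 125 + 135 + 100 + 125 + 100 + 95 = €1590.

€1590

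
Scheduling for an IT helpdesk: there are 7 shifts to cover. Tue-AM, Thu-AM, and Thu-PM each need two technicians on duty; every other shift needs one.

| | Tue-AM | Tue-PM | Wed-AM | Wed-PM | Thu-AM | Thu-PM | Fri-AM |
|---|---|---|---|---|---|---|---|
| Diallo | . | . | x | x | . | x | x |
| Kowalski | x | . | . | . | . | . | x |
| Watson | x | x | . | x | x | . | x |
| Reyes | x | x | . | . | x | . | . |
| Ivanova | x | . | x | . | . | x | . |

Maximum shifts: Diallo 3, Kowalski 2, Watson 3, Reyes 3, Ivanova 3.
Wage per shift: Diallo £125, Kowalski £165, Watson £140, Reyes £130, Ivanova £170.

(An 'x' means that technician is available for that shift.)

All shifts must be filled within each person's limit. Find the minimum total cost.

Thu-AM can only be covered by Watson and Reyes, so that assignment is forced.
Thu-PM can only be covered by Diallo and Ivanova, so that assignment is forced.
Picking the cheapest available technician for each shift independently would cost £1340, but that ignores the shift limits.
An optimal schedule: Tue-AM→Reyes+Watson, Tue-PM→Reyes, Wed-AM→Diallo, Wed-PM→Diallo, Thu-AM→Reyes+Watson, Thu-PM→Diallo+Ivanova, Fri-AM→Watson.
Total: 130 + 140 + 130 + 125 + 125 + 130 + 140 + 125 + 170 + 140 = £1355.

£1355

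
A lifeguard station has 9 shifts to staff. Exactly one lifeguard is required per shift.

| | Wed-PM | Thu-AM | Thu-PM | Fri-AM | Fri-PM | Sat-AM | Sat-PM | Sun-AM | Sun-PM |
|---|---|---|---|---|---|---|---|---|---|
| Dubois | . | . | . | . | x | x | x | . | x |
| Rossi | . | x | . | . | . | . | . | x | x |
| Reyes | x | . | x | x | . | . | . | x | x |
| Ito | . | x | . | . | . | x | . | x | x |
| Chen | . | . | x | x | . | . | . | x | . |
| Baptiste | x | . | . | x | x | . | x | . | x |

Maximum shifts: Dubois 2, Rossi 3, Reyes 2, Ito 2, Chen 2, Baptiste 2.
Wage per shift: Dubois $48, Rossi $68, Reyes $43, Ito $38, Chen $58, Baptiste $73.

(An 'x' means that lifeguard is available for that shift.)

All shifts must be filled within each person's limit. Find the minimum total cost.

$442

Picking the cheapest available lifeguard for each shift independently would cost $377, but that ignores the shift limits.
An optimal schedule: Wed-PM→Reyes, Thu-AM→Ito, Thu-PM→Reyes, Fri-AM→Chen, Fri-PM→Dubois, Sat-AM→Ito, Sat-PM→Dubois, Sun-AM→Chen, Sun-PM→Rossi.
Total: 43 + 38 + 43 + 58 + 48 + 38 + 48 + 58 + 68 = $442.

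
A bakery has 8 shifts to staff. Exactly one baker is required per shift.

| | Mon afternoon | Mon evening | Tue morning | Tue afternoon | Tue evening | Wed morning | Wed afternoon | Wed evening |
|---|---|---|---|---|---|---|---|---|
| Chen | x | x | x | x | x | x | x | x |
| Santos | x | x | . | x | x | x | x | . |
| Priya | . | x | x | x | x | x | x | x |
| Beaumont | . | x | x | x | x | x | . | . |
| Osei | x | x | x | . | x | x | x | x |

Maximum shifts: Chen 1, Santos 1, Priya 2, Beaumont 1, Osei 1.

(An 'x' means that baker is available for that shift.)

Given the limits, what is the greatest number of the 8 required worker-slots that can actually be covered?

6

Total capacity across all bakers is 1+1+2+1+1 = 6, and 8 slots are needed, so at most 6 can be filled.
An assignment achieving 6: Mon afternoon→Chen, Mon evening→Beaumont, Tue morning→Priya, Tue afternoon→Santos, Wed afternoon→Osei, Wed evening→Priya.
Loads: Chen 1/1, Santos 1/1, Priya 2/2, Beaumont 1/1, Osei 1/1.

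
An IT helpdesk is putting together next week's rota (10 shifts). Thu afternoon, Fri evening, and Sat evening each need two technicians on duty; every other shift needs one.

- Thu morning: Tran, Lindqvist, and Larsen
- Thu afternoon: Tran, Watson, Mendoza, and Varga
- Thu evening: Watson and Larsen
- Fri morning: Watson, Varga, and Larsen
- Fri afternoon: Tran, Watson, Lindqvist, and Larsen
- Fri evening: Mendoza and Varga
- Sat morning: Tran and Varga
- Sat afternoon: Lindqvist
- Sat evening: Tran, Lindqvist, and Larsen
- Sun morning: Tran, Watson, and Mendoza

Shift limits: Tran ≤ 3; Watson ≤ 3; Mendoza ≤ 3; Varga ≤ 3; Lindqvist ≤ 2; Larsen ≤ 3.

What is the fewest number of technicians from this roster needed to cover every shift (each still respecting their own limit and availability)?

5

13 slots to fill and no one can take more than 3, so at least ⌈13/3⌉ = 5 technicians are needed.
Tran, Watson, Mendoza, Varga, and Lindqvist alone can cover everything: Thu morning→Tran, Thu afternoon→Mendoza+Varga, Thu evening→Watson, Fri morning→Watson, Fri afternoon→Watson, Fri evening→Mendoza+Varga, Sat morning→Tran, Sat afternoon→Lindqvist, Sat evening→Tran+Lindqvist, Sun morning→Mendoza.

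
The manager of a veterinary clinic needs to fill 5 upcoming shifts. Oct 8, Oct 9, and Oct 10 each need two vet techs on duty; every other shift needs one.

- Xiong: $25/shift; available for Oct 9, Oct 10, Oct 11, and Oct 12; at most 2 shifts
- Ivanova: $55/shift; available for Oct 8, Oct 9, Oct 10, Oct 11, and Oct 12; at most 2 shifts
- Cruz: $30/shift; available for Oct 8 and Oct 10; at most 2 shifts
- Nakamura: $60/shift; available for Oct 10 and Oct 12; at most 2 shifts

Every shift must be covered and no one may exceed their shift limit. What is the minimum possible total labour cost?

$340

Oct 8 can only be covered by Ivanova and Cruz, so that assignment is forced.
Oct 9 can only be covered by Xiong and Ivanova, so that assignment is forced.
Picking the cheapest available vet tech for each shift independently would cost $270, but that ignores the shift limits.
An optimal schedule: Oct 8→Ivanova+Cruz, Oct 9→Xiong+Ivanova, Oct 10→Cruz+Nakamura, Oct 11→Xiong, Oct 12→Nakamura.
Total: 55 + 30 + 25 + 55 + 30 + 60 + 25 + 60 = $340.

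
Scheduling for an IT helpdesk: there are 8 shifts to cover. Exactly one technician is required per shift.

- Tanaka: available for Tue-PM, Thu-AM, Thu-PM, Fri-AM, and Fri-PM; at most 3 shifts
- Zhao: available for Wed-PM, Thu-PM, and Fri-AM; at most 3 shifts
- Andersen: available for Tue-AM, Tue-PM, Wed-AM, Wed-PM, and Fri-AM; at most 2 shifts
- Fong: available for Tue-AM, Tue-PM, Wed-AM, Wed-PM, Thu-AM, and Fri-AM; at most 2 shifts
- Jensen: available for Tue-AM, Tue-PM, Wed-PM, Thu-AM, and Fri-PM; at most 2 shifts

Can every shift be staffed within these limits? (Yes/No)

Yes

One valid schedule: Tue-AM→Andersen, Tue-PM→Fong, Wed-AM→Andersen, Wed-PM→Zhao, Thu-AM→Tanaka, Thu-PM→Tanaka, Fri-AM→Zhao, Fri-PM→Tanaka.
Loads: Tanaka 3/3, Zhao 2/3, Andersen 2/2, Fong 1/2, Jensen 0/2 — all within limits.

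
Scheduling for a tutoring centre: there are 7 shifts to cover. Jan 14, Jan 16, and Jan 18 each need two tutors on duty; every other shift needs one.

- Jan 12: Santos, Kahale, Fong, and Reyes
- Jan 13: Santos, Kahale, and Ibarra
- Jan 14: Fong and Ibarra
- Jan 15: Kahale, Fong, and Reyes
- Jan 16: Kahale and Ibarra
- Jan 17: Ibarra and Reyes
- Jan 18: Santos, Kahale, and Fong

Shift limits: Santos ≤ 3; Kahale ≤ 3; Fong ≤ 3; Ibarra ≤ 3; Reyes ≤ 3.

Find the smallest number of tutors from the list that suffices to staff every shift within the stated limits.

10 slots to fill and no one can take more than 3, so at least ⌈10/3⌉ = 4 tutors are needed.
Santos, Kahale, Fong, and Ibarra alone can cover everything: Jan 12→Santos, Jan 13→Santos, Jan 14→Fong+Ibarra, Jan 15→Kahale, Jan 16→Kahale+Ibarra, Jan 17→Ibarra, Jan 18→Santos+Kahale.

4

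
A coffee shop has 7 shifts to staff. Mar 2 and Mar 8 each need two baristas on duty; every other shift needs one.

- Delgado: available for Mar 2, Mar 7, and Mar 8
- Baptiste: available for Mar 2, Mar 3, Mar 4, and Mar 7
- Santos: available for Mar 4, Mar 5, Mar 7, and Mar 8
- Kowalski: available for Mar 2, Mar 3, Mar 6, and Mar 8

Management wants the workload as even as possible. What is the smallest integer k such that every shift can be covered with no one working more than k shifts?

3

With 4 baristas and 9 worker-slots to fill, someone must work at least ⌈9/4⌉ = 3 shifts, so k ≥ 3.
k = 3 works: Mar 2→Delgado+Baptiste, Mar 3→Baptiste, Mar 4→Baptiste, Mar 5→Santos, Mar 6→Kowalski, Mar 7→Delgado, Mar 8→Delgado+Santos.
Loads: Delgado 3, Baptiste 3, Santos 2, Kowalski 1 — all ≤ 3.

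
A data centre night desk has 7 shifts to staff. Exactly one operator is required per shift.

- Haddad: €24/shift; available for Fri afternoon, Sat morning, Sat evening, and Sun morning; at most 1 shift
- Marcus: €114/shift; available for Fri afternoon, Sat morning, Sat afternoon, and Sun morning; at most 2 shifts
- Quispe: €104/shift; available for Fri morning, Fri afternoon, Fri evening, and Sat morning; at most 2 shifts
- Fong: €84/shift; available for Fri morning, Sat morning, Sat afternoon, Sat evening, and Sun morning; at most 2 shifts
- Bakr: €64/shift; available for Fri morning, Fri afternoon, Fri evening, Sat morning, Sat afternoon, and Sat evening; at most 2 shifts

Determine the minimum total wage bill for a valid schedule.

Picking the cheapest available operator for each shift independently would cost €288, but that ignores the shift limits.
An optimal schedule: Fri morning→Bakr, Fri afternoon→Quispe, Fri evening→Bakr, Sat morning→Quispe, Sat afternoon→Fong, Sat evening→Haddad, Sun morning→Fong.
Total: 64 + 104 + 64 + 104 + 84 + 24 + 84 = €528.

€528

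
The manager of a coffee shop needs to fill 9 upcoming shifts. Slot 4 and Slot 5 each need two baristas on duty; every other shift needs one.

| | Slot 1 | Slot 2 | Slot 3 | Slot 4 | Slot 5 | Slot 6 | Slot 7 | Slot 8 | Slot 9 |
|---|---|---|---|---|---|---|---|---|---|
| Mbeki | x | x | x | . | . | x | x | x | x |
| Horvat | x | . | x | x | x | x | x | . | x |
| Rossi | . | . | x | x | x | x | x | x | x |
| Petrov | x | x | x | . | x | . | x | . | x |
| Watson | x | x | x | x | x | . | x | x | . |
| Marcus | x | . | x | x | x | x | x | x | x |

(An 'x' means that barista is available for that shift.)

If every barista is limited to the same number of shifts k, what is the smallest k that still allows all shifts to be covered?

2

With 6 baristas and 11 worker-slots to fill, someone must work at least ⌈11/6⌉ = 2 shifts, so k ≥ 2.
k = 2 works: Slot 1→Horvat, Slot 2→Mbeki, Slot 3→Rossi, Slot 4→Watson+Marcus, Slot 5→Petrov+Watson, Slot 6→Mbeki, Slot 7→Petrov, Slot 8→Rossi, Slot 9→Horvat.
Loads: Mbeki 2, Horvat 2, Rossi 2, Petrov 2, Watson 2, Marcus 1 — all ≤ 2.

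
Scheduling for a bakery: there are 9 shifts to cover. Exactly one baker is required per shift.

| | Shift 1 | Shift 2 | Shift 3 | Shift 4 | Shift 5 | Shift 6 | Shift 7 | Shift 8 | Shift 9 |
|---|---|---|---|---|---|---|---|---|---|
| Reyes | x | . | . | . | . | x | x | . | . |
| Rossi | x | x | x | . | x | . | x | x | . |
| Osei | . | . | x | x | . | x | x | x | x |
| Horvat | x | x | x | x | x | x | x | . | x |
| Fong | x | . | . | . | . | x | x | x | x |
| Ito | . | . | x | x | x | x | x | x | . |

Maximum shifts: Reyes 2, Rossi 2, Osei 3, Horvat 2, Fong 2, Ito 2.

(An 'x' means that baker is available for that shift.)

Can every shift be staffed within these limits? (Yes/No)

One valid schedule: Shift 1→Reyes, Shift 2→Rossi, Shift 3→Osei, Shift 4→Osei, Shift 5→Rossi, Shift 6→Reyes, Shift 7→Horvat, Shift 8→Fong, Shift 9→Osei.
Loads: Reyes 2/2, Rossi 2/2, Osei 3/3, Horvat 1/2, Fong 1/2, Ito 0/2 — all within limits.

Yes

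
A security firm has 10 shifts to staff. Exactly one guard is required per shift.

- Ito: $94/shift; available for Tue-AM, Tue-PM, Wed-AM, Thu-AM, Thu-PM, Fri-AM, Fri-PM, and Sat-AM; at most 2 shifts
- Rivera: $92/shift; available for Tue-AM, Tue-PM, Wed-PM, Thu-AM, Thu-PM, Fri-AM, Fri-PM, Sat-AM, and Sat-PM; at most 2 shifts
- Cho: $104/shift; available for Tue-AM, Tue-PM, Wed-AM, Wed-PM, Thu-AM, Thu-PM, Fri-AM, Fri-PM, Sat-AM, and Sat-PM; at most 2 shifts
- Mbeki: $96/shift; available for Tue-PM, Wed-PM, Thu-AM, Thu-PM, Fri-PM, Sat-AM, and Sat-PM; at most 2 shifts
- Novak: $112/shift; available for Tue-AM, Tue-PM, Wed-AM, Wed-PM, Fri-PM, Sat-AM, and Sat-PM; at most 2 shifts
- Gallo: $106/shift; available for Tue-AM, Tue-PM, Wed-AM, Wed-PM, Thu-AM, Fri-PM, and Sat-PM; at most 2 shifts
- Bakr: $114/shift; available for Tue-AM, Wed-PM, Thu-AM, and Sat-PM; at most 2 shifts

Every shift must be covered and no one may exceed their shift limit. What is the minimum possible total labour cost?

$984

Picking the cheapest available guard for each shift independently would cost $922, but that ignores the shift limits.
An optimal schedule: Tue-AM→Cho, Tue-PM→Mbeki, Wed-AM→Ito, Wed-PM→Mbeki, Thu-AM→Cho, Thu-PM→Rivera, Fri-AM→Rivera, Fri-PM→Gallo, Sat-AM→Ito, Sat-PM→Gallo.
Total: 104 + 96 + 94 + 96 + 104 + 92 + 92 + 106 + 94 + 106 = $984.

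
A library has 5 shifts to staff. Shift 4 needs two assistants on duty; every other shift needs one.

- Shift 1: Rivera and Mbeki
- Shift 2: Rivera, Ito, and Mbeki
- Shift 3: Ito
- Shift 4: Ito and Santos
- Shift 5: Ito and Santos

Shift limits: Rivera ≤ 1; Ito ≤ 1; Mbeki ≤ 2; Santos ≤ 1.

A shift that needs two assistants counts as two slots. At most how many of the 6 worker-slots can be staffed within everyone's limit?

4

Total capacity across all assistants is 1+1+2+1 = 5, and 6 slots are needed, so at most 5 can be filled.
Shifts {Shift 3, Shift 4} need 3 slots but only Ito and Santos are available for them, supplying at most 2 — so at least 1 slot must go unfilled.
An assignment achieving 4: Shift 1→Rivera, Shift 2→Mbeki, Shift 3→Ito, Shift 4→Santos.
Loads: Rivera 1/1, Ito 1/1, Mbeki 1/2, Santos 1/1.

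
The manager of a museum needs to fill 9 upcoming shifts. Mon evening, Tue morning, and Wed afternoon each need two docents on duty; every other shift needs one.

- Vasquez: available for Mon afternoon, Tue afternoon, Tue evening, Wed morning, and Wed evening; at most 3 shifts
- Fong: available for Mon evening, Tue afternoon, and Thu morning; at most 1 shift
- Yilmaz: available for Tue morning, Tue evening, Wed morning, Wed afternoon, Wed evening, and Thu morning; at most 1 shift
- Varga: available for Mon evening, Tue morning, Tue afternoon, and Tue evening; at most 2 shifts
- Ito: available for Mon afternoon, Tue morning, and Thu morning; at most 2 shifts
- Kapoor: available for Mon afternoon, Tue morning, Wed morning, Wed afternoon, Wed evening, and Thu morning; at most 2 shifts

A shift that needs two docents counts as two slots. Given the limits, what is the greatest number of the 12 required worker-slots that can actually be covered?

Total capacity across all docents is 3+1+1+2+2+2 = 11, and 12 slots are needed, so at most 11 can be filled.
An assignment achieving 11: Mon afternoon→Vasquez, Mon evening→Fong+Varga, Tue morning→Varga+Ito, Tue afternoon→Vasquez, Tue evening→Vasquez, Wed morning→Kapoor, Wed afternoon→Yilmaz+Kapoor, Thu morning→Ito.
Loads: Vasquez 3/3, Fong 1/1, Yilmaz 1/1, Varga 2/2, Ito 2/2, Kapoor 2/2.

11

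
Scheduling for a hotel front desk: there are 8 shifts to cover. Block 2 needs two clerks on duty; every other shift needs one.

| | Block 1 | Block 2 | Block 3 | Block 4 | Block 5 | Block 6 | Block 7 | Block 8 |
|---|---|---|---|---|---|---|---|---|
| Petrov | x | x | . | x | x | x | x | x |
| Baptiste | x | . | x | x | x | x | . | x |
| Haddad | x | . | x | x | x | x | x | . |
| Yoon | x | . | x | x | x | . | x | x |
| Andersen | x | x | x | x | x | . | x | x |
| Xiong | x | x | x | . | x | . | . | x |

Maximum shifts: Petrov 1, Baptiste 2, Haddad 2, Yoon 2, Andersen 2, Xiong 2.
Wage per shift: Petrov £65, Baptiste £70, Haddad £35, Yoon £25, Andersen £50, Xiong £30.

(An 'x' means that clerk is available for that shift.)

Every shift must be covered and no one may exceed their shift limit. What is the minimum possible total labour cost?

£345

Picking the cheapest available clerk for each shift independently would cost £265, but that ignores the shift limits.
An optimal schedule: Block 1→Andersen, Block 2→Xiong+Andersen, Block 3→Yoon, Block 4→Haddad, Block 5→Petrov, Block 6→Haddad, Block 7→Yoon, Block 8→Xiong.
Total: 50 + 30 + 50 + 25 + 35 + 65 + 35 + 25 + 30 = £345.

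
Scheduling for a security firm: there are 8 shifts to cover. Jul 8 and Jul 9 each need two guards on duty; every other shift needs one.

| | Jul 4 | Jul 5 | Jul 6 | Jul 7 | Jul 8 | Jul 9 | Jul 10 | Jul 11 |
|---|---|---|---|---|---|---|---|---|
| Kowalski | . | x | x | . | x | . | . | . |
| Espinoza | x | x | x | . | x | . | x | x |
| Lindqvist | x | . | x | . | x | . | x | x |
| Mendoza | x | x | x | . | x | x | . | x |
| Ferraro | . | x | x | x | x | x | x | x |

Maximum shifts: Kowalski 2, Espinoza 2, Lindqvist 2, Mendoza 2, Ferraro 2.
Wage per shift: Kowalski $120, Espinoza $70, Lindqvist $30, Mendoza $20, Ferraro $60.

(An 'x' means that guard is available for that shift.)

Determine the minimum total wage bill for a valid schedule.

$600

Jul 7 can only be covered by Ferraro, so that assignment is forced.
Jul 9 can only be covered by Mendoza and Ferraro, so that assignment is forced.
Picking the cheapest available guard for each shift independently would cost $300, but that ignores the shift limits.
An optimal schedule: Jul 4→Espinoza, Jul 5→Kowalski, Jul 6→Kowalski, Jul 7→Ferraro, Jul 8→Lindqvist+Mendoza, Jul 9→Mendoza+Ferraro, Jul 10→Espinoza, Jul 11→Lindqvist.
Total: 70 + 120 + 120 + 60 + 30 + 20 + 20 + 60 + 70 + 30 = $600.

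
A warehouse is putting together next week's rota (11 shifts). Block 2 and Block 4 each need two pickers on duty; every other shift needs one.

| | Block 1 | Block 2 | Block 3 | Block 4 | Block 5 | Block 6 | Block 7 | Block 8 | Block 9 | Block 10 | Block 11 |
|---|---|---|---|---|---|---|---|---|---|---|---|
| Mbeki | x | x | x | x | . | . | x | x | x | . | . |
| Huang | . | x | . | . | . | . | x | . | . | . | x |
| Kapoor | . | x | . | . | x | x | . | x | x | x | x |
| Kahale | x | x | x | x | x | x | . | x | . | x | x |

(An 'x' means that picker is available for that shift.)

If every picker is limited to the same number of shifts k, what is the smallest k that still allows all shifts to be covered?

With 4 pickers and 13 worker-slots to fill, someone must work at least ⌈13/4⌉ = 4 shifts, so k ≥ 4.
k = 4 works: Block 1→Mbeki, Block 2→Huang+Kahale, Block 3→Mbeki, Block 4→Mbeki+Kahale, Block 5→Kapoor, Block 6→Kapoor, Block 7→Mbeki, Block 8→Kahale, Block 9→Kapoor, Block 10→Kapoor, Block 11→Huang.
Loads: Mbeki 4, Huang 2, Kapoor 4, Kahale 3 — all ≤ 4.

4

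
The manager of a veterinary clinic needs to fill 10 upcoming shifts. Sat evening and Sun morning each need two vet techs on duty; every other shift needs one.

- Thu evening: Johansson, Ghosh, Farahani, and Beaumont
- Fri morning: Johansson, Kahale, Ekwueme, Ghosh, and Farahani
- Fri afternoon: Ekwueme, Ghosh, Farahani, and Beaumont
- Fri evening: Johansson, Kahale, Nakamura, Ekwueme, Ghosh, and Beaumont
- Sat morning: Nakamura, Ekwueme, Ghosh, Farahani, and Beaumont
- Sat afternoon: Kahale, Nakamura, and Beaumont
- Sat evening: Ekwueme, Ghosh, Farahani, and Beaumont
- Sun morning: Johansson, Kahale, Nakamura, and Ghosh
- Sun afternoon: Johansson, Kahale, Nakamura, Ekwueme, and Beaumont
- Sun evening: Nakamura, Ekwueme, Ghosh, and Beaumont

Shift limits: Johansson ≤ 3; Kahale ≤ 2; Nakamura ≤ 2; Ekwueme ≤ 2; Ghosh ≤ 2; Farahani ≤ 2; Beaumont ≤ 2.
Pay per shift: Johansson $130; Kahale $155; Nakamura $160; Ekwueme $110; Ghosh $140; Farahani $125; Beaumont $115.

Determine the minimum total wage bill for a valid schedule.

$1525

Picking the cheapest available vet tech for each shift independently would cost $1385, but that ignores the shift limits.
An optimal schedule: Thu evening→Beaumont, Fri morning→Farahani, Fri afternoon→Ekwueme, Fri evening→Johansson, Sat morning→Ghosh, Sat afternoon→Beaumont, Sat evening→Farahani+Ghosh, Sun morning→Johansson+Kahale, Sun afternoon→Johansson, Sun evening→Ekwueme.
Total: 115 + 125 + 110 + 130 + 140 + 115 + 125 + 140 + 130 + 155 + 130 + 110 = $1525.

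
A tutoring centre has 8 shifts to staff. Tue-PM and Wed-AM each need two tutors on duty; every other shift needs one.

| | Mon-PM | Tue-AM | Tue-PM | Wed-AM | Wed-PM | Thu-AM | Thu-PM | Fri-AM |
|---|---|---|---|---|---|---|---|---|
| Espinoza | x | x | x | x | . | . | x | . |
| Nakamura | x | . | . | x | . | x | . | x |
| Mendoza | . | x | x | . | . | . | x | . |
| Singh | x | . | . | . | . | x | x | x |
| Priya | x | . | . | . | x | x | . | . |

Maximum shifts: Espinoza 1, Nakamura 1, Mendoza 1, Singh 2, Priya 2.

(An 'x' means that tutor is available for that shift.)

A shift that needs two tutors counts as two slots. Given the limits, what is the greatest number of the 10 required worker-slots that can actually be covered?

7

Total capacity across all tutors is 1+1+1+2+2 = 7, and 10 slots are needed, so at most 7 can be filled.
An assignment achieving 7: Mon-PM→Priya, Tue-AM→Espinoza, Tue-PM→Mendoza, Wed-AM→Nakamura, Wed-PM→Priya, Thu-AM→Singh, Fri-AM→Singh.
Loads: Espinoza 1/1, Nakamura 1/1, Mendoza 1/1, Singh 2/2, Priya 2/2.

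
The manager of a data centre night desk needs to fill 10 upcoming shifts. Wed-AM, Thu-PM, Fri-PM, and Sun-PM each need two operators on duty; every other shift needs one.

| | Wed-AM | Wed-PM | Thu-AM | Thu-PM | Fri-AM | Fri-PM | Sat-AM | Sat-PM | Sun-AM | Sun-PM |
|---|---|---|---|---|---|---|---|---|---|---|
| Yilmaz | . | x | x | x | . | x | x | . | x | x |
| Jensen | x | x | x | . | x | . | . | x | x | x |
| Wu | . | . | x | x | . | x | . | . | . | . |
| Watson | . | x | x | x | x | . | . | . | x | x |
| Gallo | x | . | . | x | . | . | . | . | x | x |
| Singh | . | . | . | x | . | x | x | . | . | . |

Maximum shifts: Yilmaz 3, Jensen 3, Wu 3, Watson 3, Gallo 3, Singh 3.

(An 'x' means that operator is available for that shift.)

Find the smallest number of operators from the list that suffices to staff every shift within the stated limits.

14 slots to fill and no one can take more than 3, so at least ⌈14/3⌉ = 5 operators are needed.
Yilmaz, Jensen, Wu, Watson, and Gallo alone can cover everything: Wed-AM→Jensen+Gallo, Wed-PM→Yilmaz, Thu-AM→Wu, Thu-PM→Wu+Watson, Fri-AM→Jensen, Fri-PM→Yilmaz+Wu, Sat-AM→Yilmaz, Sat-PM→Jensen, Sun-AM→Watson, Sun-PM→Watson+Gallo.

5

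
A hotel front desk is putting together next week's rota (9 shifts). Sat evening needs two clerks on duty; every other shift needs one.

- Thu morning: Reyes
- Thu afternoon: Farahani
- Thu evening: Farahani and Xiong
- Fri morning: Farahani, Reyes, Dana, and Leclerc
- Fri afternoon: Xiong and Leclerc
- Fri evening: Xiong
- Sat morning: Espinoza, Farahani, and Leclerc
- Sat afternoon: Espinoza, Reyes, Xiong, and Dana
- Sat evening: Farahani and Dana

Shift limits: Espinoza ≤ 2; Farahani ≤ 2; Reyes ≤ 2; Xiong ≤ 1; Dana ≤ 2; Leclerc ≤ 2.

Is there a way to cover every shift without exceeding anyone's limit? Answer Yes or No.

Total capacity is 11 and 10 slots are needed, so capacity alone doesn't rule it out.
Shifts {Thu afternoon, Thu evening, Fri evening, Sat evening} need 5 worker-slots in total, but the clerks available for any of those shifts (Farahani, Xiong, and Dana) can supply at most 4 among them. So no valid schedule exists.

No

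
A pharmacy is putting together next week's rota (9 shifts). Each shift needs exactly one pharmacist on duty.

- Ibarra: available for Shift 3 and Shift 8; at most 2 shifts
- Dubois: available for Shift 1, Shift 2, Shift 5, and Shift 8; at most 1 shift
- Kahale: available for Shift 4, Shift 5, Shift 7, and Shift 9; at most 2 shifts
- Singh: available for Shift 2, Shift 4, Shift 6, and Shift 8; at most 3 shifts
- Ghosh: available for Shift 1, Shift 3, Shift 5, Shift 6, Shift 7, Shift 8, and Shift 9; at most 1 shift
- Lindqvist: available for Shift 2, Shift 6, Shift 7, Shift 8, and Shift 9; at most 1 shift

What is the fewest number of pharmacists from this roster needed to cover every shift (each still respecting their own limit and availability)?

9 slots to fill and no one can take more than 3, so at least ⌈9/3⌉ = 3 pharmacists are needed.
Any 4 pharmacists together have capacity at most 3+2+2+1 = 8 < 9 slots, so 4 can never suffice.
Ibarra, Dubois, Kahale, Singh, and Ghosh alone can cover everything: Shift 1→Dubois, Shift 2→Singh, Shift 3→Ibarra, Shift 4→Singh, Shift 5→Ghosh, Shift 6→Singh, Shift 7→Kahale, Shift 8→Ibarra, Shift 9→Kahale.

5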